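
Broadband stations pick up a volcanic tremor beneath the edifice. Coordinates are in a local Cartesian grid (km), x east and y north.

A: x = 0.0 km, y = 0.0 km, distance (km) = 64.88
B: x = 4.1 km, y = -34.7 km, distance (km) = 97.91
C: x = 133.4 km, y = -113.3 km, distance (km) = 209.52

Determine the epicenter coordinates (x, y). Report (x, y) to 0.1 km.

Circle about each station: x² + y² = 64.88²; (x − 4.1)² + (y + 34.7)² = 97.91²; (x − 133.4)² + (y + 113.3)² = 209.52².
Subtracting pairs of circle equations eliminates x²+y² and gives linear equations (the radical axes):
8.2 x − 69.4 y = -4156.05
266.8 x − 226.6 y = -9056.77
Solving the 2×2 system: x ≈ 18.8, y ≈ 62.1 km.

x ≈ 18.8 km, y ≈ 62.1 km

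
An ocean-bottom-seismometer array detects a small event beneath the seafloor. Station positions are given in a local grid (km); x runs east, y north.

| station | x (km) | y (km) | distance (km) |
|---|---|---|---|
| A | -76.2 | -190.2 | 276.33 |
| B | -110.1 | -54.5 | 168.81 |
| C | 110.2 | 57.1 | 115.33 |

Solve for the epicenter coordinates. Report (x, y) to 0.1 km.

Circle about each station: (x + 76.2)² + (y + 190.2)² = 276.33²; (x + 110.1)² + (y + 54.5)² = 168.81²; (x − 110.2)² + (y − 57.1)² = 115.33².
Subtracting the A equation from the B and C equations removes the quadratic terms:
-67.8 x + 271.4 y = 20971.23
372.8 x + 494.6 y = 36479.23
Solving the 2×2 system: x ≈ -3.5, y ≈ 76.4 km.

(-3.5, 76.4)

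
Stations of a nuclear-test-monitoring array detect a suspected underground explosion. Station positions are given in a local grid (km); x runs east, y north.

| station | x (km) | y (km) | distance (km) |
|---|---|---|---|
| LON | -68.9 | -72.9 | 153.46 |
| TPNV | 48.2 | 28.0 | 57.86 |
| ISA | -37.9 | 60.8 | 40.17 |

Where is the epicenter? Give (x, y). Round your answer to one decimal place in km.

Circle about each station: (x + 68.9)² + (y + 72.9)² = 153.46²; (x − 48.2)² + (y − 28.0)² = 57.86²; (x + 37.9)² + (y − 60.8)² = 40.17².
Subtracting the LON equation from the TPNV and ISA equations removes the quadratic terms:
234.2 x + 201.8 y = 13247.81
62.0 x + 267.4 y = 17007.77
Solving the 2×2 system: x ≈ 2.2, y ≈ 63.1 km.

(2.2, 63.1)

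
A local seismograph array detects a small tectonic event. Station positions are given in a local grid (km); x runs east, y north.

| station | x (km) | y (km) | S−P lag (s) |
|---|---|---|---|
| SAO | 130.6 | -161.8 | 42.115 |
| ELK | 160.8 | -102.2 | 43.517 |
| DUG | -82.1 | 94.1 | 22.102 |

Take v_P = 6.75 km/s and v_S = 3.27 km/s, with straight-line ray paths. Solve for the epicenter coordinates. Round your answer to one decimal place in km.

Distance from S−P lag: d = Δt · v_P v_S / (v_P − v_S) = Δt · (6.75·3.27)/(6.75−3.27) ≈ 6.3427·Δt.
So d_SAO = 267.12, d_ELK = 276.01, d_DUG = 140.19 km.
Circle about each station: (x − 130.6)² + (y + 161.8)² = 267.12²; (x − 160.8)² + (y + 102.2)² = 276.01²; (x + 82.1)² + (y − 94.1)² = 140.19².
Subtracting the SAO equation from the ELK and DUG equations removes the quadratic terms:
60.4 x + 119.2 y = -11762.55
-425.4 x + 511.8 y = 24059.48
Solving the 2×2 system: x ≈ -108.9, y ≈ -43.5 km.
Check against SAO (with the unrounded x, y): √((x − 130.6)²+(y + 161.8)²) = 267.12 ≈ 267.12 km. ✓

-108.9 km east, -43.5 km north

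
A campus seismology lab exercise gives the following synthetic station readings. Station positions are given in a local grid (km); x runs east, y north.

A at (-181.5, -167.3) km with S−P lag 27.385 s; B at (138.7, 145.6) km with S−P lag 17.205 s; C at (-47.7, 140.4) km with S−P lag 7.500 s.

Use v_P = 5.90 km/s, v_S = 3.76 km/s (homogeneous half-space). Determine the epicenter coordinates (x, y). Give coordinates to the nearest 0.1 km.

x ≈ -21.5 km, y ≈ 67.2 km

Distance from S−P lag: d = Δt · v_P v_S / (v_P − v_S) = Δt · (5.90·3.76)/(5.90−3.76) ≈ 10.3664·Δt.
So d_A = 283.88, d_B = 178.35, d_C = 77.75 km.
Circle about each station: (x + 181.5)² + (y + 167.3)² = 283.88²; (x − 138.7)² + (y − 145.6)² = 178.35²; (x + 47.7)² + (y − 140.4)² = 77.75².
Subtracting pairs of circle equations eliminates x²+y² and gives linear equations (the radical axes):
640.4 x + 625.8 y = 28284.64
267.6 x + 615.4 y = 35598.70
Solving the 2×2 system: x ≈ -21.5, y ≈ 67.2 km.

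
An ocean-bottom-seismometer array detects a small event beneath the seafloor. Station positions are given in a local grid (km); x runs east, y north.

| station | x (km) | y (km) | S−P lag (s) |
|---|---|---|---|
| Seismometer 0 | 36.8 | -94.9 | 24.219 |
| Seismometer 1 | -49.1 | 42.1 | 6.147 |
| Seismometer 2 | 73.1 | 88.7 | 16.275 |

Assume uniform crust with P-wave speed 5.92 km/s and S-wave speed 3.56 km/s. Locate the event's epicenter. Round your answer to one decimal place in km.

x ≈ -72.2 km, y ≈ 91.9 km

Distance from S−P lag: d = Δt · v_P v_S / (v_P − v_S) = Δt · (5.92·3.56)/(5.92−3.56) ≈ 8.9302·Δt.
So d_Seismometer 0 = 216.28, d_Seismometer 1 = 54.89, d_Seismometer 2 = 145.34 km.
Circle about each station: (x − 36.8)² + (y + 94.9)² = 216.28²; (x + 49.1)² + (y − 42.1)² = 54.89²; (x − 73.1)² + (y − 88.7)² = 145.34².
Subtracting pairs of circle equations eliminates x²+y² and gives linear equations (the radical axes):
-171.8 x + 274.0 y = 37587.10
72.6 x + 367.2 y = 28504.37
Solving the 2×2 system: x ≈ -72.2, y ≈ 91.9 km.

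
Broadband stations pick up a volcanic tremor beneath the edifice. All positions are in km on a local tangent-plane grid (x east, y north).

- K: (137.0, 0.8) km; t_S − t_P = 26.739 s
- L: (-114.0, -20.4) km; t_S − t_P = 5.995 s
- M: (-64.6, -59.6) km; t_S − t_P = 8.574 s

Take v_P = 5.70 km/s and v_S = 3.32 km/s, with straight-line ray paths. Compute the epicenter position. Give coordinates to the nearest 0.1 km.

Distance from S−P lag: d = Δt · v_P v_S / (v_P − v_S) = Δt · (5.70·3.32)/(5.70−3.32) ≈ 7.9513·Δt.
So d_K = 212.61, d_L = 47.67, d_M = 68.17 km.
Circle about each station: (x − 137.0)² + (y − 0.8)² = 212.61²; (x + 114.0)² + (y + 20.4)² = 47.67²; (x + 64.6)² + (y + 59.6)² = 68.17².
Subtracting the K equation from the L and M equations removes the quadratic terms:
-502.0 x − 42.4 y = 37573.10
-403.2 x − 120.8 y = 29511.54
Solving the 2×2 system: x ≈ -75.5, y ≈ 7.7 km.
Check against K (with the unrounded x, y): √((x − 137.0)²+(y − 0.8)²) = 212.61 ≈ 212.61 km. ✓

(-75.5, 7.7)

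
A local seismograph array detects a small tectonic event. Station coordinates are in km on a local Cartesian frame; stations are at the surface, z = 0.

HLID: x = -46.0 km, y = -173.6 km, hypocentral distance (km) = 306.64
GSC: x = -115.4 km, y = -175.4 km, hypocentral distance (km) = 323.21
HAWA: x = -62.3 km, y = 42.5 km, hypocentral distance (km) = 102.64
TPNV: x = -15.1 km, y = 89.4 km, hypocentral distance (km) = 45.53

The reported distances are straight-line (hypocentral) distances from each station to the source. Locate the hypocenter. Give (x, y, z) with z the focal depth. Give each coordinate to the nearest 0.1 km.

Each station gives a sphere (x−x_i)² + (y−y_i)² + z² = d_i² (stations at z=0).
Subtracting the HLID sphere from GSC and HAWA: z² cancels, leaving linear equations in x and y:
-138.8 x − 3.6 y = 1392.75
-32.6 x + 432.2 y = 56927.70
Solving: x ≈ -13.424, y ≈ 130.704 km (keep extra digits for the depth step; rounded: -13.4, 130.7).
Then from the HLID sphere: z² = 306.64² − (x + 46.0)² − (y + 173.6)² with x = -13.424, y = 130.704, so z ≈ 19.130 ≈ 19.1 km.

(-13.4, 130.7, 19.1)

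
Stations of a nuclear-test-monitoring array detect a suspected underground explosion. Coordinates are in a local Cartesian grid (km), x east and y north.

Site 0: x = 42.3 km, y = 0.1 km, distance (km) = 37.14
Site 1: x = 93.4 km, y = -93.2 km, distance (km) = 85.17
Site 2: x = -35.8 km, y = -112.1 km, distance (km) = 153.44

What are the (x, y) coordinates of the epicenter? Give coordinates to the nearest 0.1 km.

(78.2, -9.4)

Circle about each station: (x − 42.3)² + (y − 0.1)² = 37.14²; (x − 93.4)² + (y + 93.2)² = 85.17²; (x + 35.8)² + (y + 112.1)² = 153.44².
Subtracting the Site 0 equation from the Site 1 and Site 2 equations removes the quadratic terms:
102.2 x − 186.6 y = 9745.95
-156.2 x − 224.4 y = -10105.70
Solving the 2×2 system: x ≈ 78.2, y ≈ -9.4 km.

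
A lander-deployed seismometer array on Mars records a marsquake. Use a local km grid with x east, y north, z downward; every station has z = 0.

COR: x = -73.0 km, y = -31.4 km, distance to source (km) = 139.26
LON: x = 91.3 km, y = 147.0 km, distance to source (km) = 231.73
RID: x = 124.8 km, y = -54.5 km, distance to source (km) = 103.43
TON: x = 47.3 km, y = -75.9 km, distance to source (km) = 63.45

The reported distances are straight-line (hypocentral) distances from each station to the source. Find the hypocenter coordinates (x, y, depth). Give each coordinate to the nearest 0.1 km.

Each station gives a sphere (x−x_i)² + (y−y_i)² + z² = d_i² (stations at z=0).
Subtracting the COR sphere from LON and RID: z² cancels, leaving linear equations in x and y:
328.6 x + 356.8 y = -10675.72
395.6 x − 46.2 y = 20925.91
Solving: x ≈ 44.605, y ≈ -71.000 km (keep extra digits for the depth step; rounded: 44.6, -71.0).
Then from the COR sphere: z² = 139.26² − (x + 73.0)² − (y + 31.4)² with x = 44.605, y = -71.000, so z ≈ 63.200 ≈ 63.2 km.
Check against TON (with the unrounded solution): distance 63.45 ≈ 63.45 km. ✓

x ≈ 44.6 km, y ≈ -71.0 km, depth ≈ 63.2 km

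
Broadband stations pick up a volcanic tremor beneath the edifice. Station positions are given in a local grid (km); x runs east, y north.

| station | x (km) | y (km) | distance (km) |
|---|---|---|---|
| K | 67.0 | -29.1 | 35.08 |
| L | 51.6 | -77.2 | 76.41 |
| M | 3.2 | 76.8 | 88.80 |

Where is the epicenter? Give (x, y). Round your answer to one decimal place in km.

Circle about each station: (x − 67.0)² + (y + 29.1)² = 35.08²; (x − 51.6)² + (y + 77.2)² = 76.41²; (x − 3.2)² + (y − 76.8)² = 88.80².
Subtracting the K equation from the L and M equations removes the quadratic terms:
-30.8 x − 96.2 y = -1321.29
-127.6 x + 211.8 y = -6082.16
Solving the 2×2 system: x ≈ 46.0, y ≈ -1.0 km.
Check against K (with the unrounded x, y): √((x − 67.0)²+(y + 29.1)²) = 35.08 ≈ 35.08 km. ✓

46.0 km east, -1.0 km north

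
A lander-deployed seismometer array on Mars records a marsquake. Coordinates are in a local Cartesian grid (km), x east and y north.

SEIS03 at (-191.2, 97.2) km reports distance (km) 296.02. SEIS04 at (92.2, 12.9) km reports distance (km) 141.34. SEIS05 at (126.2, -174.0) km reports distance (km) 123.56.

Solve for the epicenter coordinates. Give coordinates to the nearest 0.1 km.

Circle about each station: (x + 191.2)² + (y − 97.2)² = 296.02²; (x − 92.2)² + (y − 12.9)² = 141.34²; (x − 126.2)² + (y + 174.0)² = 123.56².
Subtracting the SEIS03 equation from the SEIS04 and SEIS05 equations removes the quadratic terms:
566.8 x − 168.6 y = 30312.81
634.8 x − 542.4 y = 72557.93
Solving the 2×2 system: x ≈ 21.0, y ≈ -109.2 km.
Check against SEIS03 (with the unrounded x, y): √((x + 191.2)²+(y − 97.2)²) = 296.02 ≈ 296.02 km. ✓

21.0 km east, -109.2 km north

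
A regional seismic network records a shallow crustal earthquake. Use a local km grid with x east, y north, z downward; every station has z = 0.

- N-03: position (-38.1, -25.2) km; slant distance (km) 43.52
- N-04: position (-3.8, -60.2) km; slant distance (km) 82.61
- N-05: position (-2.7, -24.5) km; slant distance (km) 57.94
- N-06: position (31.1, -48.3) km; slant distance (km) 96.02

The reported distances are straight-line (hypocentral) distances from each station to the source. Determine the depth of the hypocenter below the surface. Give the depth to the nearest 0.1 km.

Each station gives a sphere (x−x_i)² + (y−y_i)² + z² = d_i² (stations at z=0).
Subtracting the N-03 sphere from N-04 and N-05: z² cancels, leaving linear equations in x and y:
68.6 x − 70.0 y = -3378.59
70.8 x + 1.4 y = -2942.16
Solving: x ≈ -41.702, y ≈ 7.397 km (keep extra digits for the depth step; rounded: -41.7, 7.4).
Then from the N-03 sphere: z² = 43.52² − (x + 38.1)² − (y + 25.2)² with x = -41.702, y = 7.397, so z ≈ 28.609 ≈ 28.6 km.

z ≈ 28.6 km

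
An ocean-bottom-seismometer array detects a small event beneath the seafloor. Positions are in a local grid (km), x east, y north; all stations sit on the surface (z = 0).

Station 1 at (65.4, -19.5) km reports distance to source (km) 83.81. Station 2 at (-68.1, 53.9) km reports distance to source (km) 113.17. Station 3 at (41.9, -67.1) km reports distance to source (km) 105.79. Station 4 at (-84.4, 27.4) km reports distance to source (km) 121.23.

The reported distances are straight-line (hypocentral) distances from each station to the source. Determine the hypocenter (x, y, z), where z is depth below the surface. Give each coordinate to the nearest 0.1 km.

(20.2, 17.0, 60.4)

Each station gives a sphere (x−x_i)² + (y−y_i)² + z² = d_i² (stations at z=0).
Subtracting the Station 1 sphere from Station 2 and Station 3: z² cancels, leaving linear equations in x and y:
-267.0 x + 146.8 y = -2897.92
-47.0 x − 95.2 y = -2566.80
Solving: x ≈ 20.196, y ≈ 16.992 km (keep extra digits for the depth step; rounded: 20.2, 17.0).
Then from the Station 1 sphere: z² = 83.81² − (x − 65.4)² − (y + 19.5)² with x = 20.196, y = 16.992, so z ≈ 60.407 ≈ 60.4 km.
Check against Station 4 (with the unrounded solution): distance 121.23 ≈ 121.23 km. ✓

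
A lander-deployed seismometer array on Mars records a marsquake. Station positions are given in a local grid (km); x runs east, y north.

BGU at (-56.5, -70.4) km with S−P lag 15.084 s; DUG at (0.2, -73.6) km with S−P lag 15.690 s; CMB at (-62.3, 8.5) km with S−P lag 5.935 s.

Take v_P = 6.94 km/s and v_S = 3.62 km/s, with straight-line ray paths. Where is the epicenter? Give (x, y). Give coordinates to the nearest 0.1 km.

x ≈ -31.2 km, y ≈ 40.9 km

Distance from S−P lag: d = Δt · v_P v_S / (v_P − v_S) = Δt · (6.94·3.62)/(6.94−3.62) ≈ 7.5671·Δt.
So d_BGU = 114.14, d_DUG = 118.73, d_CMB = 44.91 km.
Circle about each station: (x + 56.5)² + (y + 70.4)² = 114.14²; (x − 0.2)² + (y + 73.6)² = 118.73²; (x + 62.3)² + (y − 8.5)² = 44.91².
Subtracting pairs of circle equations eliminates x²+y² and gives linear equations (the radical axes):
113.4 x − 6.4 y = -3800.28
-11.6 x + 157.8 y = 6816.16
Solving the 2×2 system: x ≈ -31.2, y ≈ 40.9 km.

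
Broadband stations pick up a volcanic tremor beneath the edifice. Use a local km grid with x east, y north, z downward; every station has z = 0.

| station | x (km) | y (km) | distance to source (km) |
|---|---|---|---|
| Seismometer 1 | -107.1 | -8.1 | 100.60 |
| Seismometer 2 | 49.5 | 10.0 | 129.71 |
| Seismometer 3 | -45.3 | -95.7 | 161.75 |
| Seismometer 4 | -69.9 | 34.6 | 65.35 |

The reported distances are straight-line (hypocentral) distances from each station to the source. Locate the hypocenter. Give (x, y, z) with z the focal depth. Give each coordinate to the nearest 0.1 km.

Each station gives a sphere (x−x_i)² + (y−y_i)² + z² = d_i² (stations at z=0).
Subtracting the Seismometer 1 sphere from Seismometer 2 and Seismometer 3: z² cancels, leaving linear equations in x and y:
313.2 x + 36.2 y = -15690.09
123.6 x − 175.2 y = -16368.14
Solving: x ≈ -56.303, y ≈ 53.705 km (keep extra digits for the depth step; rounded: -56.3, 53.7).
Then from the Seismometer 1 sphere: z² = 100.60² − (x + 107.1)² − (y + 8.1)² with x = -56.303, y = 53.705, so z ≈ 60.993 ≈ 61.0 km.
Check against Seismometer 4 (with the unrounded solution): distance 65.35 ≈ 65.35 km. ✓

x ≈ -56.3 km, y ≈ 53.7 km, depth ≈ 61.0 km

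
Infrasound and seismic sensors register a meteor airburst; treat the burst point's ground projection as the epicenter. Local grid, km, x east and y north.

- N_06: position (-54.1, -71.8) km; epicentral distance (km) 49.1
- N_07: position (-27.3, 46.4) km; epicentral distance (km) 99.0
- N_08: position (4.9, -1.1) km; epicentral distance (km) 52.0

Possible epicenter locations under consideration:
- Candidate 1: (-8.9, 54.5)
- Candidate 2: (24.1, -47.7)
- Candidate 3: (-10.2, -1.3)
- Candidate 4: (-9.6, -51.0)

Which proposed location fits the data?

Candidate 4

For each candidate, compare |candidate − station| to the reported distance:
Candidate 1: residuals N_06 85.0, N_07 78.9, N_08 5.3 → max 85.0 km
Candidate 2: residuals N_06 32.7, N_07 8.2, N_08 1.6 → max 32.7 km
Candidate 3: residuals N_06 34.0, N_07 48.3, N_08 36.9 → max 48.3 km
Candidate 4: residuals N_06 0.0, N_07 0.0, N_08 0.0 → max 0.0 km
Only Candidate 4 has all residuals ≈ 0.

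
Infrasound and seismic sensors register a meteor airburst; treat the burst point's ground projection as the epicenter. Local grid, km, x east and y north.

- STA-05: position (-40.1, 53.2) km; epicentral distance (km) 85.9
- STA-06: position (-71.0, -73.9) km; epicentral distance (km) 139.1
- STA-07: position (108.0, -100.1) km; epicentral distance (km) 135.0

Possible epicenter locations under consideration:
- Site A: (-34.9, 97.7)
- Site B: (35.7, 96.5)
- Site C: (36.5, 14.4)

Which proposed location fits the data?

Site C

For each candidate, compare |candidate − station| to the reported distance:
Site A: residuals STA-05 41.1, STA-06 36.3, STA-07 109.0 → max 109.0 km
Site B: residuals STA-05 1.4, STA-06 61.9, STA-07 74.5 → max 74.5 km
Site C: residuals STA-05 0.0, STA-06 0.0, STA-07 0.0 → max 0.0 km
Only Site C has all residuals ≈ 0.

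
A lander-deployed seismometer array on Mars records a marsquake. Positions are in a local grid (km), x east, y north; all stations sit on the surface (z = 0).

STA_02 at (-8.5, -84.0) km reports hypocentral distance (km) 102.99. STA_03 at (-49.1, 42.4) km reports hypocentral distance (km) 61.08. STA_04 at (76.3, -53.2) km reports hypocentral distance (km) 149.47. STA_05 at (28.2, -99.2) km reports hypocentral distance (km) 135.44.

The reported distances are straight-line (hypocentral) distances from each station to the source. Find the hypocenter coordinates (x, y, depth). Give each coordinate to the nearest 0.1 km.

Each station gives a sphere (x−x_i)² + (y−y_i)² + z² = d_i² (stations at z=0).
Subtracting the STA_02 sphere from STA_03 and STA_04: z² cancels, leaving linear equations in x and y:
-81.2 x + 252.8 y = 3956.49
169.6 x + 61.6 y = -10210.66
Solving: x ≈ -59.005, y ≈ -3.302 km (keep extra digits for the depth step; rounded: -59.0, -3.3).
Then from the STA_02 sphere: z² = 102.99² − (x + 8.5)² − (y + 84.0)² with x = -59.005, y = -3.302, so z ≈ 39.294 ≈ 39.3 km.

x ≈ -59.0 km, y ≈ -3.3 km, depth ≈ 39.3 km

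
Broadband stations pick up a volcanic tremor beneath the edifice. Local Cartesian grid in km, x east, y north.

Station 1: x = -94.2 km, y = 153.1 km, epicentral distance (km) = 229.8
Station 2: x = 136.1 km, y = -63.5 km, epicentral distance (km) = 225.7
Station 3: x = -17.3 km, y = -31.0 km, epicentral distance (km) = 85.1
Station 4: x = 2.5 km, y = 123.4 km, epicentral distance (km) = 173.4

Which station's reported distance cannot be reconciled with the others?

Solve using three stations at a time. Using Station 1, Station 2, Station 3 (subtract circle equations pairwise → linear system) gives (x, y) ≈ (-89.3, -76.7).
Distances from that point to each station vs reported:
  Station 1: calculated 229.9 vs reported 229.8 → residual 0.1 km
  Station 2: calculated 225.8 vs reported 225.7 → residual 0.1 km
  Station 3: calculated 85.3 vs reported 85.1 → residual 0.2 km
  Station 4: calculated 220.1 vs reported 173.4 → residual 46.7 km
Station 1, Station 2, Station 3 are mutually consistent (residuals ≈ 0); Station 4 is off by 46.7 km.

Station 4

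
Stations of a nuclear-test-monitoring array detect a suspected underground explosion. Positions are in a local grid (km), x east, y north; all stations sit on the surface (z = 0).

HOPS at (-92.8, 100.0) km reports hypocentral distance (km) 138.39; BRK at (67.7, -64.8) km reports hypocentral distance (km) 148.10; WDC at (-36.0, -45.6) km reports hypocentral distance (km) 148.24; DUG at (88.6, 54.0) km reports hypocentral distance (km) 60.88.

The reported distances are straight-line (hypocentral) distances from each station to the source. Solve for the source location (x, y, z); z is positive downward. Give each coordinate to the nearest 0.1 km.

Each station gives a sphere (x−x_i)² + (y−y_i)² + z² = d_i² (stations at z=0).
Subtracting the HOPS sphere from BRK and WDC: z² cancels, leaving linear equations in x and y:
321.0 x − 329.6 y = -12611.33
113.6 x − 291.2 y = -18059.79
Solving: x ≈ 40.692, y ≈ 77.893 km (keep extra digits for the depth step; rounded: 40.7, 77.9).
Then from the HOPS sphere: z² = 138.39² − (x + 92.8)² − (y − 100.0)² with x = 40.692, y = 77.893, so z ≈ 29.034 ≈ 29.0 km.

(40.7, 77.9, 29.0)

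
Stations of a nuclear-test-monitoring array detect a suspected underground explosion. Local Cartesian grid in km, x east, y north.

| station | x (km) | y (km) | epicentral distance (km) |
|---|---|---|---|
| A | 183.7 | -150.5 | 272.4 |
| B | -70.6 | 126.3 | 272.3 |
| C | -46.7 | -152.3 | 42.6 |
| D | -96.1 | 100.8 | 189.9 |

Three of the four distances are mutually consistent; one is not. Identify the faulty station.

Solve using three stations at a time. Using A, B, C (subtract circle equations pairwise → linear system) gives (x, y) ≈ (-88.6, -145.4).
Distances from that point to each station vs reported:
  A: calculated 272.4 vs reported 272.4 → residual 0.0 km
  B: calculated 272.3 vs reported 272.3 → residual 0.0 km
  C: calculated 42.5 vs reported 42.6 → residual 0.1 km
  D: calculated 246.3 vs reported 189.9 → residual 56.4 km
A, B, C are mutually consistent (residuals ≈ 0); D is off by 56.4 km.

D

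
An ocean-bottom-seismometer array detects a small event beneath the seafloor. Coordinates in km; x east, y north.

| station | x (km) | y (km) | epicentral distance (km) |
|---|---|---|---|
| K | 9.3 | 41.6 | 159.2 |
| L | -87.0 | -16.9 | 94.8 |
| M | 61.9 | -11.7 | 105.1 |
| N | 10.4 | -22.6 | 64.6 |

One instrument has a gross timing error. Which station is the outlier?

K

Solve using three stations at a time. Using L, M, N (subtract circle equations pairwise → linear system) gives (x, y) ≈ (-17.1, -80.6).
Distances from that point to each station vs reported:
  K: calculated 125.0 vs reported 159.2 → residual 34.2 km
  L: calculated 94.5 vs reported 94.8 → residual 0.3 km
  M: calculated 104.9 vs reported 105.1 → residual 0.2 km
  N: calculated 64.2 vs reported 64.6 → residual 0.4 km
L, M, N are mutually consistent (residuals ≈ 0); K is off by 34.2 km.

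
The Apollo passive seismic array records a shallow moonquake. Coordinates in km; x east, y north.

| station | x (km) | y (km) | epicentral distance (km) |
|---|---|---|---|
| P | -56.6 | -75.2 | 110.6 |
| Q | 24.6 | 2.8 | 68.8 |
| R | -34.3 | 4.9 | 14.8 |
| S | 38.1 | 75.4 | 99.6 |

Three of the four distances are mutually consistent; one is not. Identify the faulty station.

P

Solve using three stations at a time. Using Q, R, S (subtract circle equations pairwise → linear system) gives (x, y) ≈ (-42.7, 17.1).
Distances from that point to each station vs reported:
  P: calculated 93.4 vs reported 110.6 → residual 17.2 km
  Q: calculated 68.8 vs reported 68.8 → residual 0.0 km
  R: calculated 14.9 vs reported 14.8 → residual 0.1 km
  S: calculated 99.6 vs reported 99.6 → residual 0.0 km
Q, R, S are mutually consistent (residuals ≈ 0); P is off by 17.2 km.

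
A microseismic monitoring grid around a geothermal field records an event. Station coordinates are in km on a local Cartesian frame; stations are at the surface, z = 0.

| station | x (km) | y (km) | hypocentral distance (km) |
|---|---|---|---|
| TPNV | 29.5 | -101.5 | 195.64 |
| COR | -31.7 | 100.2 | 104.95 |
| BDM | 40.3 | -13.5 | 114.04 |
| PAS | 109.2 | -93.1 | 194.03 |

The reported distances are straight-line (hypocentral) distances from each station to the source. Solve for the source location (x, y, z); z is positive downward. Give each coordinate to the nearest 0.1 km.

x ≈ 54.2 km, y ≈ 83.7 km, depth ≈ 58.0 km

Each station gives a sphere (x−x_i)² + (y−y_i)² + z² = d_i² (stations at z=0).
Subtracting the TPNV sphere from COR and BDM: z² cancels, leaving linear equations in x and y:
-122.4 x + 403.4 y = 27132.94
21.6 x + 176.0 y = 15903.73
Solving: x ≈ 54.210, y ≈ 83.709 km (keep extra digits for the depth step; rounded: 54.2, 83.7).
Then from the TPNV sphere: z² = 195.64² − (x − 29.5)² − (y + 101.5)² with x = 54.210, y = 83.709, so z ≈ 57.983 ≈ 58.0 km.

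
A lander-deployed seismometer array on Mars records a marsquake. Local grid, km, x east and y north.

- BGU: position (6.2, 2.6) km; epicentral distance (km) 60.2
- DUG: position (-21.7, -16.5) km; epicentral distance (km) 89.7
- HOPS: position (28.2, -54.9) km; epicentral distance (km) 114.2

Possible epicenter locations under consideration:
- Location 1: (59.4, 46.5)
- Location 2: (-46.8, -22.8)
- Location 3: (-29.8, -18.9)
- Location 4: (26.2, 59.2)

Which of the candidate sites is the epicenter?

For each candidate, compare |candidate − station| to the reported distance:
Location 1: residuals BGU 8.8, DUG 13.0, HOPS 8.1 → max 13.0 km
Location 2: residuals BGU 1.4, DUG 63.8, HOPS 32.6 → max 63.8 km
Location 3: residuals BGU 18.3, DUG 81.3, HOPS 45.9 → max 81.3 km
Location 4: residuals BGU 0.2, DUG 0.1, HOPS 0.1 → max 0.2 km
Only Location 4 has all residuals ≈ 0.

Location 4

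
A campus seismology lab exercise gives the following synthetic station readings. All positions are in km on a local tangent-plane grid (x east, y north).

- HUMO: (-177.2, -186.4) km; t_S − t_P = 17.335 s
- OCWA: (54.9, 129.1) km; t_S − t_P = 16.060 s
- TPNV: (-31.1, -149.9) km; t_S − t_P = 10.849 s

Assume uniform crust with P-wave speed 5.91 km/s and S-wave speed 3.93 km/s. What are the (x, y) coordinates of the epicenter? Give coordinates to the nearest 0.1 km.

Distance from S−P lag: d = Δt · v_P v_S / (v_P − v_S) = Δt · (5.91·3.93)/(5.91−3.93) ≈ 11.7305·Δt.
So d_HUMO = 203.35, d_OCWA = 188.39, d_TPNV = 127.26 km.
Circle about each station: (x + 177.2)² + (y + 186.4)² = 203.35²; (x − 54.9)² + (y − 129.1)² = 188.39²; (x + 31.1)² + (y + 149.9)² = 127.26².
Subtracting the HUMO equation from the OCWA and TPNV equations removes the quadratic terms:
464.2 x + 631.0 y = -40603.55
292.2 x + 73.0 y = -17551.47
Solving the 2×2 system: x ≈ -53.9, y ≈ -24.7 km.
Check against HUMO (with the unrounded x, y): √((x + 177.2)²+(y + 186.4)²) = 203.35 ≈ 203.35 km. ✓

-53.9 km east, -24.7 km north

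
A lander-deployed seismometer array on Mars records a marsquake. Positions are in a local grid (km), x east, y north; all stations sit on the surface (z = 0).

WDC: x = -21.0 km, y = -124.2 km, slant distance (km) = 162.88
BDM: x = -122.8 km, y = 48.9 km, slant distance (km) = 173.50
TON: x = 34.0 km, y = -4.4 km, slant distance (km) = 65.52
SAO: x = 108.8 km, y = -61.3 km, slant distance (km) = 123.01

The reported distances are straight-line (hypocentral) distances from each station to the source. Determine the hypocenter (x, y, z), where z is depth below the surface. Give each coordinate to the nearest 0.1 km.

Each station gives a sphere (x−x_i)² + (y−y_i)² + z² = d_i² (stations at z=0).
Subtracting the WDC sphere from BDM and TON: z² cancels, leaving linear equations in x and y:
-203.6 x + 346.2 y = -1967.95
110.0 x + 239.6 y = 7545.74
Solving: x ≈ 35.502, y ≈ 15.194 km (keep extra digits for the depth step; rounded: 35.5, 15.2).
Then from the WDC sphere: z² = 162.88² − (x + 21.0)² − (y + 124.2)² with x = 35.502, y = 15.194, so z ≈ 62.504 ≈ 62.5 km.

(35.5, 15.2, 62.5)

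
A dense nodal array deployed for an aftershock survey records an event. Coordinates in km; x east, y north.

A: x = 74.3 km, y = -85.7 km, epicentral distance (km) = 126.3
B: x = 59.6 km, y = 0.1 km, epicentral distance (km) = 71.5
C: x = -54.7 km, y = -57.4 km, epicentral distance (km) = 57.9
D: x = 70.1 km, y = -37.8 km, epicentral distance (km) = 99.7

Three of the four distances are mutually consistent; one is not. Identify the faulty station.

Solve using three stations at a time. Using A, C, D (subtract circle equations pairwise → linear system) gives (x, y) ≈ (-25.0, -7.5).
Distances from that point to each station vs reported:
  A: calculated 126.4 vs reported 126.3 → residual 0.1 km
  B: calculated 84.9 vs reported 71.5 → residual 13.4 km
  C: calculated 58.1 vs reported 57.9 → residual 0.2 km
  D: calculated 99.8 vs reported 99.7 → residual 0.1 km
A, C, D are mutually consistent (residuals ≈ 0); B is off by 13.4 km.

B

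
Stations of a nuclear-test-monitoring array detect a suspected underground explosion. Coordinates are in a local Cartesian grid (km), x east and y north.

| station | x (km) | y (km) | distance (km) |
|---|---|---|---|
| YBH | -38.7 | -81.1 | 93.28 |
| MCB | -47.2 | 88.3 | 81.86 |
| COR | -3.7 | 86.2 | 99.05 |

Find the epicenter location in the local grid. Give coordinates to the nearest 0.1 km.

Circle about each station: (x + 38.7)² + (y + 81.1)² = 93.28²; (x + 47.2)² + (y − 88.3)² = 81.86²; (x + 3.7)² + (y − 86.2)² = 99.05².
Subtracting pairs of circle equations eliminates x²+y² and gives linear equations (the radical axes):
-17.0 x + 338.8 y = 3949.93
70.0 x + 334.6 y = -1740.51
Solving the 2×2 system: x ≈ -65.0, y ≈ 8.4 km.

-65.0 km east, 8.4 km north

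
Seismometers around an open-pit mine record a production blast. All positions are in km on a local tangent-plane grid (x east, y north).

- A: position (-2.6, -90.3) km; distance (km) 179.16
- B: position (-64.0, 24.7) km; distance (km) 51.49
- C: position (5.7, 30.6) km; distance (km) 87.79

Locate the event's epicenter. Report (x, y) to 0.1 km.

x ≈ -69.5 km, y ≈ 75.9 km

Circle about each station: (x + 2.6)² + (y + 90.3)² = 179.16²; (x + 64.0)² + (y − 24.7)² = 51.49²; (x − 5.7)² + (y − 30.6)² = 87.79².
Subtracting the A equation from the B and C equations removes the quadratic terms:
-122.8 x + 230.0 y = 25992.33
16.6 x + 241.8 y = 17199.22
Solving the 2×2 system: x ≈ -69.5, y ≈ 75.9 km.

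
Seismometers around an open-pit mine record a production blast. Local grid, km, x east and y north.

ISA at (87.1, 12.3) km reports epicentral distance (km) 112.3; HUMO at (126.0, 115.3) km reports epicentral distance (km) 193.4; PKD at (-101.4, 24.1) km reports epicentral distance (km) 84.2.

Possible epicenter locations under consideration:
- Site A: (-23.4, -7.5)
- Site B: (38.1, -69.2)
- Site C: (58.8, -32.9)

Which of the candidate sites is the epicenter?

For each candidate, compare |candidate − station| to the reported distance:
Site A: residuals ISA 0.0, HUMO 0.0, PKD 0.0 → max 0.0 km
Site B: residuals ISA 17.2, HUMO 11.0, PKD 83.6 → max 83.6 km
Site C: residuals ISA 59.0, HUMO 30.7, PKD 85.8 → max 85.8 km
Only Site A has all residuals ≈ 0.

Site A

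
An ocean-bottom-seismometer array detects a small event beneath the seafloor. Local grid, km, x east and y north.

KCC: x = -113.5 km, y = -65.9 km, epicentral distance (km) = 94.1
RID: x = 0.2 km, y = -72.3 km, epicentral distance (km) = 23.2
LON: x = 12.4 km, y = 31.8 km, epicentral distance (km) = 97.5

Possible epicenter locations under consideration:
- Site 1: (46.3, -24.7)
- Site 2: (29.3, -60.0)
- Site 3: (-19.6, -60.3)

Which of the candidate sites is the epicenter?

Site 3

For each candidate, compare |candidate − station| to the reported distance:
Site 1: residuals KCC 70.9, RID 43.1, LON 31.6 → max 70.9 km
Site 2: residuals KCC 48.8, RID 8.4, LON 4.2 → max 48.8 km
Site 3: residuals KCC 0.0, RID 0.0, LON 0.0 → max 0.0 km
Only Site 3 has all residuals ≈ 0.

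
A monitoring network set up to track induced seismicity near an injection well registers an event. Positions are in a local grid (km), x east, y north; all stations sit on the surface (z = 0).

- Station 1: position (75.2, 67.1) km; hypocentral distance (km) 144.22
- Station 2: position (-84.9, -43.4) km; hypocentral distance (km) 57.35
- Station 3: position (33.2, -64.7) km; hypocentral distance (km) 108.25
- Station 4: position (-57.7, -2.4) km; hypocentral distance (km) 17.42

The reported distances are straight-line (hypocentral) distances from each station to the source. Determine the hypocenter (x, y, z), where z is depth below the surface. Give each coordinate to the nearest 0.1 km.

(-51.7, 0.5, 16.1)

Each station gives a sphere (x−x_i)² + (y−y_i)² + z² = d_i² (stations at z=0).
Subtracting the Station 1 sphere from Station 2 and Station 3: z² cancels, leaving linear equations in x and y:
-320.2 x − 221.0 y = 16444.51
-84.0 x − 263.6 y = 4212.23
Solving: x ≈ -51.699, y ≈ 0.495 km (keep extra digits for the depth step; rounded: -51.7, 0.5).
Then from the Station 1 sphere: z² = 144.22² − (x − 75.2)² − (y − 67.1)² with x = -51.699, y = 0.495, so z ≈ 16.119 ≈ 16.1 km.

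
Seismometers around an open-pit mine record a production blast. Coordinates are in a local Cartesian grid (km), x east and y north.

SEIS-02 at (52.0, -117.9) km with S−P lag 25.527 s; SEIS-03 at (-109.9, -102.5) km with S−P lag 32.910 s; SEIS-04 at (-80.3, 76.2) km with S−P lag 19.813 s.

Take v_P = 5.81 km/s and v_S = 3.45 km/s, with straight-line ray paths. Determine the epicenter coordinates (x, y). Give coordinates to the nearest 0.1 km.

(86.8, 96.1)

Distance from S−P lag: d = Δt · v_P v_S / (v_P − v_S) = Δt · (5.81·3.45)/(5.81−3.45) ≈ 8.4934·Δt.
So d_SEIS-02 = 216.81, d_SEIS-03 = 279.52, d_SEIS-04 = 168.28 km.
Circle about each station: (x − 52.0)² + (y + 117.9)² = 216.81²; (x + 109.9)² + (y + 102.5)² = 279.52²; (x + 80.3)² + (y − 76.2)² = 168.28².
Subtracting pairs of circle equations eliminates x²+y² and gives linear equations (the radical axes):
-323.8 x + 30.8 y = -25145.00
-264.6 x + 388.2 y = 14338.54
Solving the 2×2 system: x ≈ 86.8, y ≈ 96.1 km.
Check against SEIS-02 (with the unrounded x, y): √((x − 52.0)²+(y + 117.9)²) = 216.81 ≈ 216.81 km. ✓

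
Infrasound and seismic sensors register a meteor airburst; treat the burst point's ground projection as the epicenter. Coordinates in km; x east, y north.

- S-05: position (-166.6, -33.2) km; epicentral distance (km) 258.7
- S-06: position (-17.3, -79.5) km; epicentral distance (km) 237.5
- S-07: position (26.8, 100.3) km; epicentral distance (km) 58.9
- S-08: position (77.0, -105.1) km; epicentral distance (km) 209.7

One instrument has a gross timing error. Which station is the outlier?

S-08

Solve using three stations at a time. Using S-05, S-06, S-07 (subtract circle equations pairwise → linear system) gives (x, y) ≈ (9.3, 156.5).
Distances from that point to each station vs reported:
  S-05: calculated 258.7 vs reported 258.7 → residual 0.0 km
  S-06: calculated 237.5 vs reported 237.5 → residual 0.0 km
  S-07: calculated 58.9 vs reported 58.9 → residual 0.0 km
  S-08: calculated 270.2 vs reported 209.7 → residual 60.5 km
S-05, S-06, S-07 are mutually consistent (residuals ≈ 0); S-08 is off by 60.5 km.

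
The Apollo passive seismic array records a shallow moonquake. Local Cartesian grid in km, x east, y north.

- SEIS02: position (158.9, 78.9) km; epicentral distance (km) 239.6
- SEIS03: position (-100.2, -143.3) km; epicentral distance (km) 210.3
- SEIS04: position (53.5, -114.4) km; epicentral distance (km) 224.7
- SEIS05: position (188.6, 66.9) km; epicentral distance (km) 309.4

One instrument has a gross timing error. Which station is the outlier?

SEIS05

Solve using three stations at a time. Using SEIS02, SEIS03, SEIS04 (subtract circle equations pairwise → linear system) gives (x, y) ≈ (-80.4, 66.1).
Distances from that point to each station vs reported:
  SEIS02: calculated 239.6 vs reported 239.6 → residual 0.0 km
  SEIS03: calculated 210.3 vs reported 210.3 → residual 0.0 km
  SEIS04: calculated 224.7 vs reported 224.7 → residual 0.0 km
  SEIS05: calculated 269.0 vs reported 309.4 → residual 40.4 km
SEIS02, SEIS03, SEIS04 are mutually consistent (residuals ≈ 0); SEIS05 is off by 40.4 km.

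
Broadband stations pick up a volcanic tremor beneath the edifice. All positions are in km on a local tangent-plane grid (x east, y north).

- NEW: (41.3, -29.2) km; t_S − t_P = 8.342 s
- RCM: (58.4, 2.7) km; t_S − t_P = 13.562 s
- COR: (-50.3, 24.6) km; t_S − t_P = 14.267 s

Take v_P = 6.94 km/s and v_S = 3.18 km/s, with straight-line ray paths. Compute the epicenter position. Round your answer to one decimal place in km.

-4.8 km east, -45.7 km north

Distance from S−P lag: d = Δt · v_P v_S / (v_P − v_S) = Δt · (6.94·3.18)/(6.94−3.18) ≈ 5.8695·Δt.
So d_NEW = 48.96, d_RCM = 79.60, d_COR = 83.74 km.
Circle about each station: (x − 41.3)² + (y + 29.2)² = 48.96²; (x − 58.4)² + (y − 2.7)² = 79.60²; (x + 50.3)² + (y − 24.6)² = 83.74².
Subtracting the NEW equation from the RCM and COR equations removes the quadratic terms:
34.2 x + 63.8 y = -3079.56
-183.2 x + 107.6 y = -4038.39
Solving the 2×2 system: x ≈ -4.8, y ≈ -45.7 km.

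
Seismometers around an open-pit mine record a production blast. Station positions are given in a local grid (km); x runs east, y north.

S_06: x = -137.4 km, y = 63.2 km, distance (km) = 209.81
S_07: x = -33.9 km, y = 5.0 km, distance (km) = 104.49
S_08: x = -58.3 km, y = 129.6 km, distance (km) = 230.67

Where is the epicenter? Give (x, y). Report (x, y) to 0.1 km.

Circle about each station: (x + 137.4)² + (y − 63.2)² = 209.81²; (x + 33.9)² + (y − 5.0)² = 104.49²; (x + 58.3)² + (y − 129.6)² = 230.67².
Subtracting pairs of circle equations eliminates x²+y² and gives linear equations (the radical axes):
207.0 x − 116.4 y = 11403.29
158.2 x + 132.8 y = -11866.36
Solving the 2×2 system: x ≈ 2.9, y ≈ -92.8 km.

x ≈ 2.9 km, y ≈ -92.8 km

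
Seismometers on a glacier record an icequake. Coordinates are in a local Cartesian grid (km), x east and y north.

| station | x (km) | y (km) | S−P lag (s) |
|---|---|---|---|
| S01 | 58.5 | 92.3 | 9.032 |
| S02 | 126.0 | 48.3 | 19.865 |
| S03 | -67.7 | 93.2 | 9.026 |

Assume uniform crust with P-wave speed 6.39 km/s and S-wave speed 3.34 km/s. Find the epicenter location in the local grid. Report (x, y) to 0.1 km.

Distance from S−P lag: d = Δt · v_P v_S / (v_P − v_S) = Δt · (6.39·3.34)/(6.39−3.34) ≈ 6.9976·Δt.
So d_S01 = 63.20, d_S02 = 139.01, d_S03 = 63.16 km.
Circle about each station: (x − 58.5)² + (y − 92.3)² = 63.20²; (x − 126.0)² + (y − 48.3)² = 139.01²; (x + 67.7)² + (y − 93.2)² = 63.16².
Subtracting pairs of circle equations eliminates x²+y² and gives linear equations (the radical axes):
135.0 x − 88.0 y = -9062.19
-252.4 x + 1.8 y = 1333.04
Solving the 2×2 system: x ≈ -4.6, y ≈ 95.9 km.

-4.6 km east, 95.9 km north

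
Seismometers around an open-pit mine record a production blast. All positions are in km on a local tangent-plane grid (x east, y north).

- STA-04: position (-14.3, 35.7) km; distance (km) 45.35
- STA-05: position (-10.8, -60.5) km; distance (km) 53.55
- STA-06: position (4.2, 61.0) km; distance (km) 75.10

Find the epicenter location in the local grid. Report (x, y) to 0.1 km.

x ≈ -24.0 km, y ≈ -8.6 km

Circle about each station: (x + 14.3)² + (y − 35.7)² = 45.35²; (x + 10.8)² + (y + 60.5)² = 53.55²; (x − 4.2)² + (y − 61.0)² = 75.10².
Subtracting the STA-04 equation from the STA-05 and STA-06 equations removes the quadratic terms:
7.0 x − 192.4 y = 1486.93
37.0 x + 50.6 y = -1323.73
Solving the 2×2 system: x ≈ -24.0, y ≈ -8.6 km.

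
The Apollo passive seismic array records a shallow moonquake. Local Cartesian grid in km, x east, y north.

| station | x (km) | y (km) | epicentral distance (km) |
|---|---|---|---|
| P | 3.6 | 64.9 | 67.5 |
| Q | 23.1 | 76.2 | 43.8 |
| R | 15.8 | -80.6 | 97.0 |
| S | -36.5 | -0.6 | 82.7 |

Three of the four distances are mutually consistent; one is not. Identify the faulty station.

Q

Solve using three stations at a time. Using P, R, S (subtract circle equations pairwise → linear system) gives (x, y) ≈ (45.2, 11.8).
Distances from that point to each station vs reported:
  P: calculated 67.5 vs reported 67.5 → residual 0.0 km
  Q: calculated 68.1 vs reported 43.8 → residual 24.3 km
  R: calculated 97.0 vs reported 97.0 → residual 0.0 km
  S: calculated 82.7 vs reported 82.7 → residual 0.0 km
P, R, S are mutually consistent (residuals ≈ 0); Q is off by 24.3 km.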